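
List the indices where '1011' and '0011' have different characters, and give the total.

Differing positions: 1. Hamming distance = 1.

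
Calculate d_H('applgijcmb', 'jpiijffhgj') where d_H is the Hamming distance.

Differing positions: 1, 3, 4, 5, 6, 7, 8, 9, 10. Hamming distance = 9.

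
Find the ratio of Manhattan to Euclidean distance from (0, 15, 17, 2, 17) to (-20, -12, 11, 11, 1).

L1 = |0 - (-20)| + |15 - (-12)| + |17 - 11| + |2 - 11| + |17 - 1| = 20 + 27 + 6 + 9 + 16 = 78
L2 = √(20² + 27² + 6² + 9² + 16²) = √1502 ≈ 38.7556
L1 ≥ L2 always (equality iff movement is along one axis); L1 > L2 here.
Ratio L1/L2 = 78/√1502 ≈ 2.0126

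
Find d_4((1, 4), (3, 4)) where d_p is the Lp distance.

(Σ|x_i - y_i|^4)^(1/4) = (|1 - 3|^4 + |4 - 4|^4)^(1/4)
= (2^4 + 0^4)^(1/4) = (16 + 0)^(1/4) = (16)^(1/4) = 2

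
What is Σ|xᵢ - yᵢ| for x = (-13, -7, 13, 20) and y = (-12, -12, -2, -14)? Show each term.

Σ|x_i - y_i| = |-13 - (-12)| + |-7 - (-12)| + |13 - (-2)| + |20 - (-14)| = 1 + 5 + 15 + 34 = 55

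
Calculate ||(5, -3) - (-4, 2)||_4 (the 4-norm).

(Σ|x_i - y_i|^4)^(1/4) = (|5 - (-4)|^4 + |-3 - 2|^4)^(1/4)
= (9^4 + 5^4)^(1/4) = (6561 + 625)^(1/4) = (7186)^(1/4) ≈ 9.2071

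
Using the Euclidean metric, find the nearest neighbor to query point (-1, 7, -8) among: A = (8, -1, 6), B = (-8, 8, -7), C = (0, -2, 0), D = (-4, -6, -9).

Distances: d(A) ≈ 18.4662, d(B) ≈ 7.1414, d(C) ≈ 12.083, d(D) ≈ 13.3791. Nearest: B = (-8, 8, -7) with distance 7.1414.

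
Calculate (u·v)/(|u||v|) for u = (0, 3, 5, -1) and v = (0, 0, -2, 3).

With u = (0, 3, 5, -1), v = (0, 0, -2, 3):
u·v = 0·0 + 3·0 + 5·(-2) + (-1)·3 = 0 + 0 + (-10) + (-3) = -13.
|u| = √(0² + 3² + 5² + (-1)²) = √35, |v| = √(0² + 0² + (-2)² + 3²) = √13, so |u||v| = √(35·13) = √455.
cos θ = (u·v)/(|u||v|) = -13/√455 ≈ -0.6094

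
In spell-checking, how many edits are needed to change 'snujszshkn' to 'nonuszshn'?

Let D[i][j] be the edit distance between the first i characters of 'snujszshkn' and the first j characters of 'nonuszshn', with D[i][0] = i, D[0][j] = j, and D[i][j] = D[i-1][j-1] if the characters match, else 1 + min(D[i-1][j], D[i][j-1], D[i-1][j-1]). Filling the table (rows: prefixes of 'snujszshkn', columns: prefixes of 'nonuszshn'):
     ε  n  o  n  u  s  z  s  h  n
  ε  0  1  2  3  4  5  6  7  8  9
  s  1  1  2  3  4  4  5  6  7  8
  n  2  1  2  2  3  4  5  6  7  7
  u  3  2  2  3  2  3  4  5  6  7
  j  4  3  3  3  3  3  4  5  6  7
  s  5  4  4  4  4  3  4  4  5  6
  z  6  5  5  5  5  4  3  4  5  6
  s  7  6  6  6  6  5  4  3  4  5
  h  8  7  7  7  7  6  5  4  3  4
  k  9  8  8  8  8  7  6  5  4  4
  n 10  9  9  8  9  8  7  6  5  4
The bottom-right entry gives D[10][9] = 4, so no sequence of fewer than 4 edits works. Backtracking through the table gives one optimal edit sequence (4 edits):
  snujszshkn → nsnujszshkn (ins n @1)
  nsnujszshkn → nonujszshkn (sub s→o @2)
  nonujszshkn → nonuszshkn (del j @5)
  nonuszshkn → nonuszshn (del k @9)
Edit distance = 4.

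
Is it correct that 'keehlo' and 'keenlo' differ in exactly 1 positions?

Differing positions: 4. Hamming distance = 1, so the claim is true.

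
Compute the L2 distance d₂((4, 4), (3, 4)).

√(Σ(x_i - y_i)²) = √((4 - 3)² + (4 - 4)²)
= √(1² + 0²) = √(1 + 0) = √1 = 1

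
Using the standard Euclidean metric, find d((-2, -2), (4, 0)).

√(Σ(x_i - y_i)²) = √((-2 - 4)² + (-2 - 0)²)
= √((-6)² + (-2)²) = √(36 + 4) = √40 ≈ 6.3246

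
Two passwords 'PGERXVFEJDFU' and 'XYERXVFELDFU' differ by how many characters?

Differing positions: 1, 2, 9. Hamming distance = 3.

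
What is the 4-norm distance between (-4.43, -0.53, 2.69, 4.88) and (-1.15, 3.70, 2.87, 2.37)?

(Σ|x_i - y_i|^4)^(1/4) = (|-4.43 - (-1.15)|^4 + |-0.53 - 3.7|^4 + |2.69 - 2.87|^4 + |4.88 - 2.37|^4)^(1/4)
= (3.28^4 + 4.23^4 + 0.18^4 + 2.51^4)^(1/4) ≈ (115.7432 + 320.1559 + 0.001 + 39.6913)^(1/4) = (475.5914)^(1/4) ≈ 4.6699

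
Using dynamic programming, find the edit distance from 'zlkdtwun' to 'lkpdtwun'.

Let D[i][j] be the edit distance between the first i characters of 'zlkdtwun' and the first j characters of 'lkpdtwun', with D[i][0] = i, D[0][j] = j, and D[i][j] = D[i-1][j-1] if the characters match, else 1 + min(D[i-1][j], D[i][j-1], D[i-1][j-1]). Filling the table (rows: prefixes of 'zlkdtwun', columns: prefixes of 'lkpdtwun'):
     ε  l  k  p  d  t  w  u  n
  ε  0  1  2  3  4  5  6  7  8
  z  1  1  2  3  4  5  6  7  8
  l  2  1  2  3  4  5  6  7  8
  k  3  2  1  2  3  4  5  6  7
  d  4  3  2  2  2  3  4  5  6
  t  5  4  3  3  3  2  3  4  5
  w  6  5  4  4  4  3  2  3  4
  u  7  6  5  5  5  4  3  2  3
  n  8  7  6  6  6  5  4  3  2
The bottom-right entry gives D[8][8] = 2, so no sequence of fewer than 2 edits works. Backtracking through the table gives one optimal edit sequence (2 edits):
  zlkdtwun → lkdtwun (del z @1)
  lkdtwun → lkpdtwun (ins p @3)
Edit distance = 2.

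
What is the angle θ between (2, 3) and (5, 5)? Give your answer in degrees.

With u = (2, 3), v = (5, 5):
u·v = 2·5 + 3·5 = 10 + 15 = 25.
|u| = √(2² + 3²) = √13, |v| = √(5² + 5²) = √50, so |u||v| = √(13·50) = √650.
cos θ = (u·v)/(|u||v|) = 25/√650 ≈ 0.980581
θ = arccos(0.980581) ≈ 11.31°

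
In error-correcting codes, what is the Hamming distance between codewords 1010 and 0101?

Differing positions: 1, 2, 3, 4. Hamming distance = 4.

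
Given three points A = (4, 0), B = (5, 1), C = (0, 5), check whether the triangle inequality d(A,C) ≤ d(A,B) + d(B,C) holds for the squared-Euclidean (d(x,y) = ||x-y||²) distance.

d(A,B) = 1² + 1² = 2, d(B,C) = 5² + 4² = 41, d(A,C) = 4² + 5² = 41.
d(A,C) = 41 ≤ 2 + 41 = 43. Triangle inequality is satisfied.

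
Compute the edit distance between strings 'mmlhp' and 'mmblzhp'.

Let D[i][j] be the edit distance between the first i characters of 'mmlhp' and the first j characters of 'mmblzhp', with D[i][0] = i, D[0][j] = j, and D[i][j] = D[i-1][j-1] if the characters match, else 1 + min(D[i-1][j], D[i][j-1], D[i-1][j-1]). Filling the table (rows: prefixes of 'mmlhp', columns: prefixes of 'mmblzhp'):
     ε  m  m  b  l  z  h  p
  ε  0  1  2  3  4  5  6  7
  m  1  0  1  2  3  4  5  6
  m  2  1  0  1  2  3  4  5
  l  3  2  1  1  1  2  3  4
  h  4  3  2  2  2  2  2  3
  p  5  4  3  3  3  3  3  2
The bottom-right entry gives D[5][7] = 2, so no sequence of fewer than 2 edits works. Backtracking through the table gives one optimal edit sequence (2 edits):
  mmlhp → mmblhp (ins b @3)
  mmblhp → mmblzhp (ins z @5)
Edit distance = 2.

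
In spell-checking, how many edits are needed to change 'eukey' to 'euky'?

Let D[i][j] be the edit distance between the first i characters of 'eukey' and the first j characters of 'euky', with D[i][0] = i, D[0][j] = j, and D[i][j] = D[i-1][j-1] if the characters match, else 1 + min(D[i-1][j], D[i][j-1], D[i-1][j-1]). Filling the table (rows: prefixes of 'eukey', columns: prefixes of 'euky'):
     ε  e  u  k  y
  ε  0  1  2  3  4
  e  1  0  1  2  3
  u  2  1  0  1  2
  k  3  2  1  0  1
  e  4  3  2  1  1
  y  5  4  3  2  1
The bottom-right entry gives D[5][4] = 1, so no sequence of fewer than 1 edit works. Backtracking through the table gives one optimal edit sequence (1 edit):
  eukey → euky (del e @4)
Edit distance = 1.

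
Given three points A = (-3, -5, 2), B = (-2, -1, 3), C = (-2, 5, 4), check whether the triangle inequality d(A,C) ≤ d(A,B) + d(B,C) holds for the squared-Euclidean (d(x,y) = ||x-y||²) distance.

d(A,B) = 1² + 4² + 1² = 18, d(B,C) = 0² + 6² + 1² = 37, d(A,C) = 1² + 10² + 2² = 105.
d(A,C) = 105 > 18 + 37 = 55. Triangle inequality is VIOLATED. (Squared-Euclidean is not a metric — this is a counterexample.)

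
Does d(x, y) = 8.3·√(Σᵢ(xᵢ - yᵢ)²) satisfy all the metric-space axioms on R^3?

Yes. The L2 (Euclidean) norm induces a metric on R^3, and multiplying a metric by a positive constant 8.3 > 0 preserves all four axioms: non-negativity (8.3·||x-y|| ≥ 0), identity (8.3·||x-y|| = 0 ⟺ ||x-y|| = 0 ⟺ x = y), symmetry (||x-y|| = ||y-x||), and the triangle inequality (8.3·||x-z|| ≤ 8.3·||x-y|| + 8.3·||y-z||). So d is a metric.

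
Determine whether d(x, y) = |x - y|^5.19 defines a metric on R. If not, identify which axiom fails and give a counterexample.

No. d(x,y) = |x-y|^5.19 fails the triangle inequality since p = 5.19 > 1. Counterexample: x = -4, y = 1, z = 7. d(x,z) = |-4 - 7|^5.19 = 11^5.19 ≈ 253996.6777, but d(x,y) + d(y,z) = 5^5.19 + 6^5.19 ≈ 4242.8172 + 10929.6182 = 15172.4354. Since 253996.6777 > 15172.4354, the triangle inequality is violated.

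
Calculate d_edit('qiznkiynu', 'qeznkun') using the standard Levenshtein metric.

Let D[i][j] be the edit distance between the first i characters of 'qiznkiynu' and the first j characters of 'qeznkun', with D[i][0] = i, D[0][j] = j, and D[i][j] = D[i-1][j-1] if the characters match, else 1 + min(D[i-1][j], D[i][j-1], D[i-1][j-1]). Filling the table (rows: prefixes of 'qiznkiynu', columns: prefixes of 'qeznkun'):
     ε  q  e  z  n  k  u  n
  ε  0  1  2  3  4  5  6  7
  q  1  0  1  2  3  4  5  6
  i  2  1  1  2  3  4  5  6
  z  3  2  2  1  2  3  4  5
  n  4  3  3  2  1  2  3  4
  k  5  4  4  3  2  1  2  3
  i  6  5  5  4  3  2  2  3
  y  7  6  6  5  4  3  3  3
  n  8  7  7  6  5  4  4  3
  u  9  8  8  7  6  5  4  4
The bottom-right entry gives D[9][7] = 4, so no sequence of fewer than 4 edits works. Backtracking through the table gives one optimal edit sequence (4 edits):
  qiznkiynu → qeznkiynu (sub i→e @2)
  qeznkiynu → qeznkynu (del i @6)
  qeznkynu → qeznkunu (sub y→u @6)
  qeznkunu → qeznkun (del u @8)
Edit distance = 4.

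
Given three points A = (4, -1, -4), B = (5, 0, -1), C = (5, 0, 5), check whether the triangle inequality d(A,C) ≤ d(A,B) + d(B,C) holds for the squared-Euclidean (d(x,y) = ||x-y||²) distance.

d(A,B) = 1² + 1² + 3² = 11, d(B,C) = 0² + 0² + 6² = 36, d(A,C) = 1² + 1² + 9² = 83.
d(A,C) = 83 > 11 + 36 = 47. Triangle inequality is VIOLATED. (Squared-Euclidean is not a metric — this is a counterexample.)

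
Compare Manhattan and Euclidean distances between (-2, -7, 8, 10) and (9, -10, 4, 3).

L1 = |-2 - 9| + |-7 - (-10)| + |8 - 4| + |10 - 3| = 11 + 3 + 4 + 7 = 25
L2 = √(11² + 3² + 4² + 7²) = √195 ≈ 13.9642
L1 ≥ L2 always (equality iff movement is along one axis); L1 > L2 here.
Ratio L1/L2 = 25/√195 ≈ 1.7903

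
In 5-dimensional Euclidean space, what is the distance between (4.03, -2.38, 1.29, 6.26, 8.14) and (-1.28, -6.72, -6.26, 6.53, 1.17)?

√(Σ(x_i - y_i)²) = √((4.03 - (-1.28))² + (-2.38 - (-6.72))² + (1.29 - (-6.26))² + (6.26 - 6.53)² + (8.14 - 1.17)²)
= √(5.31² + 4.34² + 7.55² + (-0.27)² + 6.97²) = √(28.1961 + 18.8356 + 57.0025 + 0.0729 + 48.5809) = √152.688 ≈ 12.3567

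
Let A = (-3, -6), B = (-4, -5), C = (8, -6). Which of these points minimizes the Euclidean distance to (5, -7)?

Distances: d(A) ≈ 8.0623, d(B) ≈ 9.2195, d(C) ≈ 3.1623. Nearest: C = (8, -6) with distance 3.1623.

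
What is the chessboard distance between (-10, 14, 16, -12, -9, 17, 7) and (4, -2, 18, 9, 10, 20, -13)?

max(|x_i - y_i|) = max(|-10 - 4|, |14 - (-2)|, |16 - 18|, |-12 - 9|, |-9 - 10|, |17 - 20|, |7 - (-13)|) = max(14, 16, 2, 21, 19, 3, 20) = 21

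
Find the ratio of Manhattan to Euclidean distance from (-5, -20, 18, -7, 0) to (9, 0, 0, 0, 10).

L1 = |-5 - 9| + |-20 - 0| + |18 - 0| + |-7 - 0| + |0 - 10| = 14 + 20 + 18 + 7 + 10 = 69
L2 = √(14² + 20² + 18² + 7² + 10²) = √1069 ≈ 32.6956
L1 ≥ L2 always (equality iff movement is along one axis); L1 > L2 here.
Ratio L1/L2 = 69/√1069 ≈ 2.1104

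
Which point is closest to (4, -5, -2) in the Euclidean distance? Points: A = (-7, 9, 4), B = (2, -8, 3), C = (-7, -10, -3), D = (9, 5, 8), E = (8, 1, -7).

Distances: d(A) ≈ 18.7883, d(B) ≈ 6.1644, d(C) ≈ 12.1244, d(D) = 15, d(E) ≈ 8.775. Nearest: B = (2, -8, 3) with distance 6.1644.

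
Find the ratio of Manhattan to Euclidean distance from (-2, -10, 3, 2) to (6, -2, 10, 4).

L1 = |-2 - 6| + |-10 - (-2)| + |3 - 10| + |2 - 4| = 8 + 8 + 7 + 2 = 25
L2 = √(8² + 8² + 7² + 2²) = √181 ≈ 13.4536
L1 ≥ L2 always (equality iff movement is along one axis); L1 > L2 here.
Ratio L1/L2 = 25/√181 ≈ 1.8582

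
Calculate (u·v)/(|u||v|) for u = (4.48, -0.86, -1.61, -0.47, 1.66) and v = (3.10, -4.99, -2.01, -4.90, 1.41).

With u = (4.48, -0.86, -1.61, -0.47, 1.66), v = (3.10, -4.99, -2.01, -4.90, 1.41):
u·v = 4.48·3.1 + (-0.86)·(-4.99) + (-1.61)·(-2.01) + (-0.47)·(-4.9) + 1.66·1.41 = 13.888 + 4.2914 + 3.2361 + 2.303 + 2.3406 = 26.0591.
|u| = √(4.48² + (-0.86)² + (-1.61)² + (-0.47)² + 1.66²) = √(20.0704 + 0.7396 + 2.5921 + 0.2209 + 2.7556) = √26.3786, |v| = √(3.1² + (-4.99)² + (-2.01)² + (-4.9)² + 1.41²) = √(9.61 + 24.9001 + 4.0401 + 24.01 + 1.9881) = √64.5483.
cos θ = (u·v)/(|u||v|) = 26.0591/(√26.3786·√64.5483) ≈ 0.6315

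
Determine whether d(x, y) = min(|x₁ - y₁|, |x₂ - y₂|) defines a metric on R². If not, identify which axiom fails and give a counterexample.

No. d fails identity of indiscernibles: take x = (2, 0) and y = (2, 6). Then d(x,y) = min(|2 - 2|, |0 - 6|) = min(0, 6) = 0, yet x ≠ y.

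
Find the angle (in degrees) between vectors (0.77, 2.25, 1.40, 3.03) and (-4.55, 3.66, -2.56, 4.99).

With u = (0.77, 2.25, 1.40, 3.03), v = (-4.55, 3.66, -2.56, 4.99):
u·v = 0.77·(-4.55) + 2.25·3.66 + 1.4·(-2.56) + 3.03·4.99 = (-3.5035) + 8.235 + (-3.584) + 15.1197 = 16.2672.
|u| = √(0.77² + 2.25² + 1.4² + 3.03²) = √(0.5929 + 5.0625 + 1.96 + 9.1809) = √16.7963, |v| = √((-4.55)² + 3.66² + (-2.56)² + 4.99²) = √(20.7025 + 13.3956 + 6.5536 + 24.9001) = √65.5518.
cos θ = (u·v)/(|u||v|) = 16.2672/(√16.7963·√65.5518) ≈ 0.490246
θ = arccos(0.490246) ≈ 60.64°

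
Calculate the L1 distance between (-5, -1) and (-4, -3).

Σ|x_i - y_i| = |-5 - (-4)| + |-1 - (-3)| = 1 + 2 = 3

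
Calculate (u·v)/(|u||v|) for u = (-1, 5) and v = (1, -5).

With u = (-1, 5), v = (1, -5):
u·v = (-1)·1 + 5·(-5) = (-1) + (-25) = -26.
|u| = √((-1)² + 5²) = √26, |v| = √(1² + (-5)²) = √26, so |u||v| = √(26·26) = √676 = 26.
cos θ = (u·v)/(|u||v|) = -26/26 = -1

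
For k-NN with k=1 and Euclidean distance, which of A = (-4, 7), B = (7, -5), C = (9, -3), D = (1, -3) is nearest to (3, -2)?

Distances: d(A) ≈ 11.4018, d(B) = 5, d(C) ≈ 6.0828, d(D) ≈ 2.2361. Nearest: D = (1, -3) with distance 2.2361.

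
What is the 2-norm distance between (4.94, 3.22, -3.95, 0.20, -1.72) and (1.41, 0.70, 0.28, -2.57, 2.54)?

(Σ|x_i - y_i|^2)^(1/2) = (|4.94 - 1.41|^2 + |3.22 - 0.7|^2 + |-3.95 - 0.28|^2 + |0.2 - (-2.57)|^2 + |-1.72 - 2.54|^2)^(1/2)
= (3.53^2 + 2.52^2 + 4.23^2 + 2.77^2 + 4.26^2)^(1/2) = (12.4609 + 6.3504 + 17.8929 + 7.6729 + 18.1476)^(1/2) = (62.5247)^(1/2) ≈ 7.9073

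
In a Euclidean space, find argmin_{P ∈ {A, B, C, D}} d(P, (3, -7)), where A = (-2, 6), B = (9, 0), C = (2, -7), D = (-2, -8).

Distances: d(A) ≈ 13.9284, d(B) ≈ 9.2195, d(C) = 1, d(D) ≈ 5.099. Nearest: C = (2, -7) with distance 1.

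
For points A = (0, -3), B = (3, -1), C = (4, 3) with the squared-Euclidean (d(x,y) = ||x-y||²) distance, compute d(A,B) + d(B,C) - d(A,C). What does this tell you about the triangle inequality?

d(A,B) = 3² + 2² = 13, d(B,C) = 1² + 4² = 17, d(A,C) = 4² + 6² = 52.
d(A,B) + d(B,C) - d(A,C) = 13 + 17 - 52 = 30 - 52 = -22. This is < 0, so the triangle inequality FAILS for these points (squared-Euclidean is not a metric).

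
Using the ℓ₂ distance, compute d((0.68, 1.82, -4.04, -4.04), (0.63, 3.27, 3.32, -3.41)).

(Σ|x_i - y_i|^2)^(1/2) = (|0.68 - 0.63|^2 + |1.82 - 3.27|^2 + |-4.04 - 3.32|^2 + |-4.04 - (-3.41)|^2)^(1/2)
= (0.05^2 + 1.45^2 + 7.36^2 + 0.63^2)^(1/2) = (0.0025 + 2.1025 + 54.1696 + 0.3969)^(1/2) = (56.6715)^(1/2) ≈ 7.528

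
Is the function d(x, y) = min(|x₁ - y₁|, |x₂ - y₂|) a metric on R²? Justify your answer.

No. d fails identity of indiscernibles: take x = (-1, 0) and y = (-1, 6). Then d(x,y) = min(|-1 - (-1)|, |0 - 6|) = min(0, 6) = 0, yet x ≠ y.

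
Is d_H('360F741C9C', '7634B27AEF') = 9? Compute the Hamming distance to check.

Differing positions: 1, 3, 4, 5, 6, 7, 8, 9, 10. Hamming distance = 9, so the claim is true.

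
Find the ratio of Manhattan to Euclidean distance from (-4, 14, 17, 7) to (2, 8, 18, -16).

L1 = |-4 - 2| + |14 - 8| + |17 - 18| + |7 - (-16)| = 6 + 6 + 1 + 23 = 36
L2 = √(6² + 6² + 1² + 23²) = √602 ≈ 24.5357
L1 ≥ L2 always (equality iff movement is along one axis); L1 > L2 here.
Ratio L1/L2 = 36/√602 ≈ 1.4673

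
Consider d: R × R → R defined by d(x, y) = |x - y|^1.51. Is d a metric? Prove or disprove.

No. d(x,y) = |x-y|^1.51 fails the triangle inequality since p = 1.51 > 1. Counterexample: x = 0, y = 8, z = 11. d(x,z) = |0 - 11|^1.51 = 11^1.51 ≈ 37.3683, but d(x,y) + d(y,z) = 8^1.51 + 3^1.51 ≈ 23.1029 + 5.2536 = 28.3565. Since 37.3683 > 28.3565, the triangle inequality is violated.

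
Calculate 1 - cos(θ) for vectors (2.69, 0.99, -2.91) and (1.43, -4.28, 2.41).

With u = (2.69, 0.99, -2.91), v = (1.43, -4.28, 2.41):
u·v = 2.69·1.43 + 0.99·(-4.28) + (-2.91)·2.41 = 3.8467 + (-4.2372) + (-7.0131) = -7.4036.
|u| = √(2.69² + 0.99² + (-2.91)²) = √(7.2361 + 0.9801 + 8.4681) = √16.6843, |v| = √(1.43² + (-4.28)² + 2.41²) = √(2.0449 + 18.3184 + 5.8081) = √26.1714.
cos θ = (u·v)/(|u||v|) = -7.4036/(√16.6843·√26.1714) ≈ -0.3543
Cosine distance = 1 - cos θ ≈ 1 - (-0.3543) = 1.3543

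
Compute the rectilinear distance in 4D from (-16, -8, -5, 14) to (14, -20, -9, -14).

Σ|x_i - y_i| = |-16 - 14| + |-8 - (-20)| + |-5 - (-9)| + |14 - (-14)| = 30 + 12 + 4 + 28 = 74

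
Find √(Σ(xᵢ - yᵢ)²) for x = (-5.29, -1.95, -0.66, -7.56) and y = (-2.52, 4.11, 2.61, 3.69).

√(Σ(x_i - y_i)²) = √((-5.29 - (-2.52))² + (-1.95 - 4.11)² + (-0.66 - 2.61)² + (-7.56 - 3.69)²)
= √((-2.77)² + (-6.06)² + (-3.27)² + (-11.25)²) = √(7.6729 + 36.7236 + 10.6929 + 126.5625) = √181.6519 ≈ 13.4778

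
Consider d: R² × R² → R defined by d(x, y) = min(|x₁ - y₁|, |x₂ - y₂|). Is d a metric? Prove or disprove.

No. d fails identity of indiscernibles: take x = (-3, 0) and y = (-3, 8). Then d(x,y) = min(|-3 - (-3)|, |0 - 8|) = min(0, 8) = 0, yet x ≠ y.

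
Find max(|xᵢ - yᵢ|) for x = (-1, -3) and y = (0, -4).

max(|x_i - y_i|) = max(|-1 - 0|, |-3 - (-4)|) = max(1, 1) = 1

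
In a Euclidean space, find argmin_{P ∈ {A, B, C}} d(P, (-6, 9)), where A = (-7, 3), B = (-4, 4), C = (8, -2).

Distances: d(A) ≈ 6.0828, d(B) ≈ 5.3852, d(C) ≈ 17.8045. Nearest: B = (-4, 4) with distance 5.3852.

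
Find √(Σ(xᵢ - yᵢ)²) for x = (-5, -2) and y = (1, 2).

√(Σ(x_i - y_i)²) = √((-5 - 1)² + (-2 - 2)²)
= √((-6)² + (-4)²) = √(36 + 16) = √52 ≈ 7.2111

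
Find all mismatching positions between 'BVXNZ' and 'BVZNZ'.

Differing positions: 3. Hamming distance = 1.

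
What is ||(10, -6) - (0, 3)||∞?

max(|x_i - y_i|) = max(|10 - 0|, |-6 - 3|) = max(10, 9) = 10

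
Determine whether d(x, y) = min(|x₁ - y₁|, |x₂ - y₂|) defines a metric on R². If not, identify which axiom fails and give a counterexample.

No. d fails identity of indiscernibles: take x = (5, 0) and y = (5, 8). Then d(x,y) = min(|5 - 5|, |0 - 8|) = min(0, 8) = 0, yet x ≠ y.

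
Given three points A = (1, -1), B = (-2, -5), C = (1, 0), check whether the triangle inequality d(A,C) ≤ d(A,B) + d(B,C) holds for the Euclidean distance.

d(A,B) = √(3² + 4²) = √25 = 5, d(B,C) = √(3² + 5²) = √34 ≈ 5.831, d(A,C) = √(0² + 1²) = √1 = 1.
d(A,C) = 1 ≤ 5 + 5.831 = 10.831. Triangle inequality is satisfied.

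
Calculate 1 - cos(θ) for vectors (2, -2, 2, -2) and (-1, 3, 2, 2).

With u = (2, -2, 2, -2), v = (-1, 3, 2, 2):
u·v = 2·(-1) + (-2)·3 + 2·2 + (-2)·2 = (-2) + (-6) + 4 + (-4) = -8.
|u| = √(2² + (-2)² + 2² + (-2)²) = √16, |v| = √((-1)² + 3² + 2² + 2²) = √18, so |u||v| = √(16·18) = √288.
cos θ = (u·v)/(|u||v|) = -8/√288 ≈ -0.4714
Cosine distance = 1 - cos θ ≈ 1 - (-0.4714) = 1.4714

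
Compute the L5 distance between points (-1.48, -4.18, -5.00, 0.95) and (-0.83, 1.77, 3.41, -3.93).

(Σ|x_i - y_i|^5)^(1/5) = (|-1.48 - (-0.83)|^5 + |-4.18 - 1.77|^5 + |-5 - 3.41|^5 + |0.95 - (-3.93)|^5)^(1/5)
= (0.65^5 + 5.95^5 + 8.41^5 + 4.88^5)^(1/5) ≈ (0.116 + 7457.3552 + 42070.7233 + 2767.5732)^(1/5) = (52295.7677)^(1/5) ≈ 8.784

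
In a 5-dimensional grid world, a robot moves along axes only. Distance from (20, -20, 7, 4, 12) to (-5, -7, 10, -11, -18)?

Σ|x_i - y_i| = |20 - (-5)| + |-20 - (-7)| + |7 - 10| + |4 - (-11)| + |12 - (-18)| = 25 + 13 + 3 + 15 + 30 = 86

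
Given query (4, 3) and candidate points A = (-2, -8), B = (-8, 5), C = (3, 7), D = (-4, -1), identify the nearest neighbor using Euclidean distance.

Distances: d(A) ≈ 12.53, d(B) ≈ 12.1655, d(C) ≈ 4.1231, d(D) ≈ 8.9443. Nearest: C = (3, 7) with distance 4.1231.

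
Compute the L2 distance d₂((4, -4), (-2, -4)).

√(Σ(x_i - y_i)²) = √((4 - (-2))² + (-4 - (-4))²)
= √(6² + 0²) = √(36 + 0) = √36 = 6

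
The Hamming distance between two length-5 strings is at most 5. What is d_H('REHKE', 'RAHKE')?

Differing positions: 2. Hamming distance = 1. The maximum possible Hamming distance for length-5 strings is 5, so d_H/5 = 1/5 = 0.2.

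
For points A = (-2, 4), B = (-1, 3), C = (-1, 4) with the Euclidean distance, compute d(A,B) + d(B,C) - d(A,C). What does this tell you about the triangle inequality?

d(A,B) = √(1² + 1²) = √2 ≈ 1.4142, d(B,C) = √(0² + 1²) = √1 = 1, d(A,C) = √(1² + 0²) = √1 = 1.
d(A,B) + d(B,C) - d(A,C) = 1.4142 + 1 - 1 = 2.4142 - 1 = 1.4142 (to 4 decimal places). This is ≥ 0, so the triangle inequality holds for these points.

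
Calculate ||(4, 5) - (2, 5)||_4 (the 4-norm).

(Σ|x_i - y_i|^4)^(1/4) = (|4 - 2|^4 + |5 - 5|^4)^(1/4)
= (2^4 + 0^4)^(1/4) = (16 + 0)^(1/4) = (16)^(1/4) = 2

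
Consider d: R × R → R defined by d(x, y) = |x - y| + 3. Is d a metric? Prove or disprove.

No. d fails identity of indiscernibles (specifically d(x,x) = 0): d(7, 7) = |7 - 7| + 3 = 0 + 3 = 3 ≠ 0.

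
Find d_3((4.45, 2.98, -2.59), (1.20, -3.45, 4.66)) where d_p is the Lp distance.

(Σ|x_i - y_i|^3)^(1/3) = (|4.45 - 1.2|^3 + |2.98 - (-3.45)|^3 + |-2.59 - 4.66|^3)^(1/3)
= (3.25^3 + 6.43^3 + 7.25^3)^(1/3) ≈ (34.3281 + 265.8477 + 381.0781)^(1/3) = (681.2539)^(1/3) ≈ 8.7991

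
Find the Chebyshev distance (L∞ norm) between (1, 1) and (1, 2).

max(|x_i - y_i|) = max(|1 - 1|, |1 - 2|) = max(0, 1) = 1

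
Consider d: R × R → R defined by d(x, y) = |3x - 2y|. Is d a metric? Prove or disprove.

No. d fails symmetry: d(3, 6) = |3·3 - 2·6| = |-3| = 3, but d(6, 3) = |3·6 - 2·3| = |12| = 12. Since 3 ≠ 12, d(x,y) ≠ d(y,x) in general.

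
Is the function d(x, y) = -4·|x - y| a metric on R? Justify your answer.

No. With c = -4 < 0, d fails non-negativity: d(4, 5) = -4·|4 - 5| = -4·1 = -4 < 0.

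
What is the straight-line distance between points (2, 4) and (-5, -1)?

√(Σ(x_i - y_i)²) = √((2 - (-5))² + (4 - (-1))²)
= √(7² + 5²) = √(49 + 25) = √74 ≈ 8.6023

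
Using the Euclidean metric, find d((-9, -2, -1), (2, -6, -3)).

√(Σ(x_i - y_i)²) = √((-9 - 2)² + (-2 - (-6))² + (-1 - (-3))²)
= √((-11)² + 4² + 2²) = √(121 + 16 + 4) = √141 ≈ 11.8743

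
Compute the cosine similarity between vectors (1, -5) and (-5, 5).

With u = (1, -5), v = (-5, 5):
u·v = 1·(-5) + (-5)·5 = (-5) + (-25) = -30.
|u| = √(1² + (-5)²) = √26, |v| = √((-5)² + 5²) = √50, so |u||v| = √(26·50) = √1300.
cos θ = (u·v)/(|u||v|) = -30/√1300 ≈ -0.8321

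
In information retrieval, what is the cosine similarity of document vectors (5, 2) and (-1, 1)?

With u = (5, 2), v = (-1, 1):
u·v = 5·(-1) + 2·1 = (-5) + 2 = -3.
|u| = √(5² + 2²) = √29, |v| = √((-1)² + 1²) = √2, so |u||v| = √(29·2) = √58.
cos θ = (u·v)/(|u||v|) = -3/√58 ≈ -0.3939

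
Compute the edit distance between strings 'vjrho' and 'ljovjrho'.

Let D[i][j] be the edit distance between the first i characters of 'vjrho' and the first j characters of 'ljovjrho', with D[i][0] = i, D[0][j] = j, and D[i][j] = D[i-1][j-1] if the characters match, else 1 + min(D[i-1][j], D[i][j-1], D[i-1][j-1]). Filling the table (rows: prefixes of 'vjrho', columns: prefixes of 'ljovjrho'):
     ε  l  j  o  v  j  r  h  o
  ε  0  1  2  3  4  5  6  7  8
  v  1  1  2  3  3  4  5  6  7
  j  2  2  1  2  3  3  4  5  6
  r  3  3  2  2  3  4  3  4  5
  h  4  4  3  3  3  4  4  3  4
  o  5  5  4  3  4  4  5  4  3
The bottom-right entry gives D[5][8] = 3, so no sequence of fewer than 3 edits works. Backtracking through the table gives one optimal edit sequence (3 edits):
  vjrho → lvjrho (ins l @1)
  lvjrho → ljvjrho (ins j @2)
  ljvjrho → ljovjrho (ins o @3)
Edit distance = 3.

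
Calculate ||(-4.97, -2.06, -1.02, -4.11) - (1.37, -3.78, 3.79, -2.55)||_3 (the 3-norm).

(Σ|x_i - y_i|^3)^(1/3) = (|-4.97 - 1.37|^3 + |-2.06 - (-3.78)|^3 + |-1.02 - 3.79|^3 + |-4.11 - (-2.55)|^3)^(1/3)
= (6.34^3 + 1.72^3 + 4.81^3 + 1.56^3)^(1/3) ≈ (254.8401 + 5.0884 + 111.2846 + 3.7964)^(1/3) = (375.0095)^(1/3) ≈ 7.2113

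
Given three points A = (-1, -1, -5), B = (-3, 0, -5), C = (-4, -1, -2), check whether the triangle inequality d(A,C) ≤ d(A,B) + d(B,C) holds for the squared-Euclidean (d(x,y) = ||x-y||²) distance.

d(A,B) = 2² + 1² + 0² = 5, d(B,C) = 1² + 1² + 3² = 11, d(A,C) = 3² + 0² + 3² = 18.
d(A,C) = 18 > 5 + 11 = 16. Triangle inequality is VIOLATED. (Squared-Euclidean is not a metric — this is a counterexample.)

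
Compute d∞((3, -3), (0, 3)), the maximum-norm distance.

max(|x_i - y_i|) = max(|3 - 0|, |-3 - 3|) = max(3, 6) = 6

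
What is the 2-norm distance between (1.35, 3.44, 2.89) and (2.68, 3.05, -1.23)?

(Σ|x_i - y_i|^2)^(1/2) = (|1.35 - 2.68|^2 + |3.44 - 3.05|^2 + |2.89 - (-1.23)|^2)^(1/2)
= (1.33^2 + 0.39^2 + 4.12^2)^(1/2) = (1.7689 + 0.1521 + 16.9744)^(1/2) = (18.8954)^(1/2) ≈ 4.3469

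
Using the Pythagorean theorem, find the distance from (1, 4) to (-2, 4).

√(Σ(x_i - y_i)²) = √((1 - (-2))² + (4 - 4)²)
= √(3² + 0²) = √(9 + 0) = √9 = 3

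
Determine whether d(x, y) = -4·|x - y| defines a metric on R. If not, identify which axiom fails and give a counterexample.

No. With c = -4 < 0, d fails non-negativity: d(2, 10) = -4·|2 - 10| = -4·8 = -32 < 0.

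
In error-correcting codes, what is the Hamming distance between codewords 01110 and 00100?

Differing positions: 2, 4. Hamming distance = 2.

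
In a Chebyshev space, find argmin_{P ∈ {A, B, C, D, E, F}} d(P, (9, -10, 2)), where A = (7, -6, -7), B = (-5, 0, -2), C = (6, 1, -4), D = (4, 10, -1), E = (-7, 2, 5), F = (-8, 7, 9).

Distances: d(A) = 9, d(B) = 14, d(C) = 11, d(D) = 20, d(E) = 16, d(F) = 17. Nearest: A = (7, -6, -7) with distance 9.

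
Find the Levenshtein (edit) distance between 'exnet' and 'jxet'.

Let D[i][j] be the edit distance between the first i characters of 'exnet' and the first j characters of 'jxet', with D[i][0] = i, D[0][j] = j, and D[i][j] = D[i-1][j-1] if the characters match, else 1 + min(D[i-1][j], D[i][j-1], D[i-1][j-1]). Filling the table (rows: prefixes of 'exnet', columns: prefixes of 'jxet'):
     ε  j  x  e  t
  ε  0  1  2  3  4
  e  1  1  2  2  3
  x  2  2  1  2  3
  n  3  3  2  2  3
  e  4  4  3  2  3
  t  5  5  4  3  2
The bottom-right entry gives D[5][4] = 2, so no sequence of fewer than 2 edits works. Backtracking through the table gives one optimal edit sequence (2 edits):
  exnet → jxnet (sub e→j @1)
  jxnet → jxet (del n @3)
Edit distance = 2.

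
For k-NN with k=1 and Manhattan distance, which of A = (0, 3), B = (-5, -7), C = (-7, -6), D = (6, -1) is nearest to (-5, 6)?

Distances: d(A) = 8, d(B) = 13, d(C) = 14, d(D) = 18. Nearest: A = (0, 3) with distance 8.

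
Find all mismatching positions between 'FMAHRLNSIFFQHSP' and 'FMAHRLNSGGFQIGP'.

Differing positions: 9, 10, 13, 14. Hamming distance = 4.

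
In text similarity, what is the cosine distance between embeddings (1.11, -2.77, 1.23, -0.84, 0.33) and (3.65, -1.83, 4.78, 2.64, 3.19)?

With u = (1.11, -2.77, 1.23, -0.84, 0.33), v = (3.65, -1.83, 4.78, 2.64, 3.19):
u·v = 1.11·3.65 + (-2.77)·(-1.83) + 1.23·4.78 + (-0.84)·2.64 + 0.33·3.19 = 4.0515 + 5.0691 + 5.8794 + (-2.2176) + 1.0527 = 13.8351.
|u| = √(1.11² + (-2.77)² + 1.23² + (-0.84)² + 0.33²) = √(1.2321 + 7.6729 + 1.5129 + 0.7056 + 0.1089) = √11.2324, |v| = √(3.65² + (-1.83)² + 4.78² + 2.64² + 3.19²) = √(13.3225 + 3.3489 + 22.8484 + 6.9696 + 10.1761) = √56.6655.
cos θ = (u·v)/(|u||v|) = 13.8351/(√11.2324·√56.6655) ≈ 0.5484
Cosine distance = 1 - cos θ ≈ 1 - 0.5484 = 0.4516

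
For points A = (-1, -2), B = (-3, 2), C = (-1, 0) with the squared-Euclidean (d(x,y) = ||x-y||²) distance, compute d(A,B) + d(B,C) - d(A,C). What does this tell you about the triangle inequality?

d(A,B) = 2² + 4² = 20, d(B,C) = 2² + 2² = 8, d(A,C) = 0² + 2² = 4.
d(A,B) + d(B,C) - d(A,C) = 20 + 8 - 4 = 28 - 4 = 24. This is ≥ 0, so the triangle inequality holds for these points.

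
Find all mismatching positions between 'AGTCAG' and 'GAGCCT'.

Differing positions: 1, 2, 3, 5, 6. Hamming distance = 5.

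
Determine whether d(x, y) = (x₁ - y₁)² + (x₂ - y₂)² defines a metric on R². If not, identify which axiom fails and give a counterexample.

No. The squared Euclidean distance fails the triangle inequality. Counterexample: x = (0, 0), y = (1, 3), z = (2, 6). d(x,z) = 2² + 6² = 40, but d(x,y) + d(y,z) = (1² + 3²) + (1² + 3²) = 10 + 10 = 20. Since 40 > 20, the triangle inequality is violated. (Note: √d, the ordinary Euclidean distance, IS a metric.)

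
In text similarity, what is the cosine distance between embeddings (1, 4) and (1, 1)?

With u = (1, 4), v = (1, 1):
u·v = 1·1 + 4·1 = 1 + 4 = 5.
|u| = √(1² + 4²) = √17, |v| = √(1² + 1²) = √2, so |u||v| = √(17·2) = √34.
cos θ = (u·v)/(|u||v|) = 5/√34 ≈ 0.8575
Cosine distance = 1 - cos θ ≈ 1 - 0.8575 = 0.1425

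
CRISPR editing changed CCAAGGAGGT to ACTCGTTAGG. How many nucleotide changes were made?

Differing positions: 1, 3, 4, 6, 7, 8, 10. Hamming distance = 7.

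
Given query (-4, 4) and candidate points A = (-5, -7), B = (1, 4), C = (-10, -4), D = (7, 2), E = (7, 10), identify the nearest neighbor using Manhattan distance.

Distances: d(A) = 12, d(B) = 5, d(C) = 14, d(D) = 13, d(E) = 17. Nearest: B = (1, 4) with distance 5.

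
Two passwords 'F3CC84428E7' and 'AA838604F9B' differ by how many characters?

Differing positions: 1, 2, 3, 4, 6, 7, 8, 9, 10, 11. Hamming distance = 10.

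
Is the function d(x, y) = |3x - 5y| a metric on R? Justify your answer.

No. d fails symmetry: d(2, 8) = |3·2 - 5·8| = |-34| = 34, but d(8, 2) = |3·8 - 5·2| = |14| = 14. Since 34 ≠ 14, d(x,y) ≠ d(y,x) in general.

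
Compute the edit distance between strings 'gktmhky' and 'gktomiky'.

Let D[i][j] be the edit distance between the first i characters of 'gktmhky' and the first j characters of 'gktomiky', with D[i][0] = i, D[0][j] = j, and D[i][j] = D[i-1][j-1] if the characters match, else 1 + min(D[i-1][j], D[i][j-1], D[i-1][j-1]). Filling the table (rows: prefixes of 'gktmhky', columns: prefixes of 'gktomiky'):
     ε  g  k  t  o  m  i  k  y
  ε  0  1  2  3  4  5  6  7  8
  g  1  0  1  2  3  4  5  6  7
  k  2  1  0  1  2  3  4  5  6
  t  3  2  1  0  1  2  3  4  5
  m  4  3  2  1  1  1  2  3  4
  h  5  4  3  2  2  2  2  3  4
  k  6  5  4  3  3  3  3  2  3
  y  7  6  5  4  4  4  4  3  2
The bottom-right entry gives D[7][8] = 2, so no sequence of fewer than 2 edits works. Backtracking through the table gives one optimal edit sequence (2 edits):
  gktmhky → gktomhky (ins o @4)
  gktomhky → gktomiky (sub h→i @6)
Edit distance = 2.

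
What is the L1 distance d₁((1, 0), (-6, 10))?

Σ|x_i - y_i| = |1 - (-6)| + |0 - 10| = 7 + 10 = 17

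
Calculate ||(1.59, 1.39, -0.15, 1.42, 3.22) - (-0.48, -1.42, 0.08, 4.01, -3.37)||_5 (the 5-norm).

(Σ|x_i - y_i|^5)^(1/5) = (|1.59 - (-0.48)|^5 + |1.39 - (-1.42)|^5 + |-0.15 - 0.08|^5 + |1.42 - 4.01|^5 + |3.22 - (-3.37)|^5)^(1/5)
= (2.07^5 + 2.81^5 + 0.23^5 + 2.59^5 + 6.59^5)^(1/5) ≈ (38.006 + 175.199 + 0.0006 + 116.5464 + 12428.7391)^(1/5) = (12758.4911)^(1/5) ≈ 6.6246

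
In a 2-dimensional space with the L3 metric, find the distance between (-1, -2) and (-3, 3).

(Σ|x_i - y_i|^3)^(1/3) = (|-1 - (-3)|^3 + |-2 - 3|^3)^(1/3)
= (2^3 + 5^3)^(1/3) = (8 + 125)^(1/3) = (133)^(1/3) ≈ 5.1045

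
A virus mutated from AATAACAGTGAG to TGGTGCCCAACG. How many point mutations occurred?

Differing positions: 1, 2, 3, 4, 5, 7, 8, 9, 10, 11. Hamming distance = 10.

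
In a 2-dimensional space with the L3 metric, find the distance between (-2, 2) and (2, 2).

(Σ|x_i - y_i|^3)^(1/3) = (|-2 - 2|^3 + |2 - 2|^3)^(1/3)
= (4^3 + 0^3)^(1/3) = (64 + 0)^(1/3) = (64)^(1/3) = 4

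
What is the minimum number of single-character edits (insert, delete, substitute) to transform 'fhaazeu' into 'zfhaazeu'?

Let D[i][j] be the edit distance between the first i characters of 'fhaazeu' and the first j characters of 'zfhaazeu', with D[i][0] = i, D[0][j] = j, and D[i][j] = D[i-1][j-1] if the characters match, else 1 + min(D[i-1][j], D[i][j-1], D[i-1][j-1]). Filling the table (rows: prefixes of 'fhaazeu', columns: prefixes of 'zfhaazeu'):
     ε  z  f  h  a  a  z  e  u
  ε  0  1  2  3  4  5  6  7  8
  f  1  1  1  2  3  4  5  6  7
  h  2  2  2  1  2  3  4  5  6
  a  3  3  3  2  1  2  3  4  5
  a  4  4  4  3  2  1  2  3  4
  z  5  4  5  4  3  2  1  2  3
  e  6  5  5  5  4  3  2  1  2
  u  7  6  6  6  5  4  3  2  1
The bottom-right entry gives D[7][8] = 1, so no sequence of fewer than 1 edit works. Backtracking through the table gives one optimal edit sequence (1 edit):
  fhaazeu → zfhaazeu (ins z @1)
Edit distance = 1.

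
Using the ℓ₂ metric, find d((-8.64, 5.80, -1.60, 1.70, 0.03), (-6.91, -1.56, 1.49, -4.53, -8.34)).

√(Σ(x_i - y_i)²) = √((-8.64 - (-6.91))² + (5.8 - (-1.56))² + (-1.6 - 1.49)² + (1.7 - (-4.53))² + (0.03 - (-8.34))²)
= √((-1.73)² + 7.36² + (-3.09)² + 6.23² + 8.37²) = √(2.9929 + 54.1696 + 9.5481 + 38.8129 + 70.0569) = √175.5804 ≈ 13.2507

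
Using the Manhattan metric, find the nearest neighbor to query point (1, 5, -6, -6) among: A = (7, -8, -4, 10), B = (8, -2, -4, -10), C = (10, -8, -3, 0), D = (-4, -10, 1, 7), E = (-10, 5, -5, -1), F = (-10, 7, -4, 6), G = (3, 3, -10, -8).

Distances: d(A) = 37, d(B) = 20, d(C) = 31, d(D) = 40, d(E) = 17, d(F) = 27, d(G) = 10. Nearest: G = (3, 3, -10, -8) with distance 10.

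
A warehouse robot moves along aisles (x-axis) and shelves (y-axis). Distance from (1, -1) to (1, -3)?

Σ|x_i - y_i| = |1 - 1| + |-1 - (-3)| = 0 + 2 = 2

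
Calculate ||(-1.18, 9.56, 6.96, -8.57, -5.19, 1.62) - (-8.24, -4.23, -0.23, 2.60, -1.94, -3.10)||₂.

√(Σ(x_i - y_i)²) = √((-1.18 - (-8.24))² + (9.56 - (-4.23))² + (6.96 - (-0.23))² + (-8.57 - 2.6)² + (-5.19 - (-1.94))² + (1.62 - (-3.1))²)
= √(7.06² + 13.79² + 7.19² + (-11.17)² + (-3.25)² + 4.72²) = √(49.8436 + 190.1641 + 51.6961 + 124.7689 + 10.5625 + 22.2784) = √449.3136 ≈ 21.197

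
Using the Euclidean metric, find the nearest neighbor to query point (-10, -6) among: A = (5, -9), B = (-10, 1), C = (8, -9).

Distances: d(A) ≈ 15.2971, d(B) = 7, d(C) ≈ 18.2483. Nearest: B = (-10, 1) with distance 7.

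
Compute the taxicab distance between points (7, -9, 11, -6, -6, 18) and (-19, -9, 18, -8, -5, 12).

Σ|x_i - y_i| = |7 - (-19)| + |-9 - (-9)| + |11 - 18| + |-6 - (-8)| + |-6 - (-5)| + |18 - 12| = 26 + 0 + 7 + 2 + 1 + 6 = 42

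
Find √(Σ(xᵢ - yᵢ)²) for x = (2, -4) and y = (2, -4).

√(Σ(x_i - y_i)²) = √((2 - 2)² + (-4 - (-4))²)
= √(0² + 0²) = √(0 + 0) = √0 = 0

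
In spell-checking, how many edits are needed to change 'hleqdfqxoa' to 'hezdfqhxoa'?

Let D[i][j] be the edit distance between the first i characters of 'hleqdfqxoa' and the first j characters of 'hezdfqhxoa', with D[i][0] = i, D[0][j] = j, and D[i][j] = D[i-1][j-1] if the characters match, else 1 + min(D[i-1][j], D[i][j-1], D[i-1][j-1]). Filling the table (rows: prefixes of 'hleqdfqxoa', columns: prefixes of 'hezdfqhxoa'):
     ε  h  e  z  d  f  q  h  x  o  a
  ε  0  1  2  3  4  5  6  7  8  9 10
  h  1  0  1  2  3  4  5  6  7  8  9
  l  2  1  1  2  3  4  5  6  7  8  9
  e  3  2  1  2  3  4  5  6  7  8  9
  q  4  3  2  2  3  4  4  5  6  7  8
  d  5  4  3  3  2  3  4  5  6  7  8
  f  6  5  4  4  3  2  3  4  5  6  7
  q  7  6  5  5  4  3  2  3  4  5  6
  x  8  7  6  6  5  4  3  3  3  4  5
  o  9  8  7  7  6  5  4  4  4  3  4
  a 10  9  8  8  7  6  5  5  5  4  3
The bottom-right entry gives D[10][10] = 3, so no sequence of fewer than 3 edits works. Backtracking through the table gives one optimal edit sequence (3 edits):
  hleqdfqxoa → heqdfqxoa (del l @2)
  heqdfqxoa → hezdfqxoa (sub q→z @3)
  hezdfqxoa → hezdfqhxoa (ins h @7)
Edit distance = 3.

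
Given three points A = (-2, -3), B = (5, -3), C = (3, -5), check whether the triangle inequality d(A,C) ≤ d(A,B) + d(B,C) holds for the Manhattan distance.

d(A,B) = 7 + 0 = 7, d(B,C) = 2 + 2 = 4, d(A,C) = 5 + 2 = 7.
d(A,C) = 7 ≤ 7 + 4 = 11. Triangle inequality is satisfied.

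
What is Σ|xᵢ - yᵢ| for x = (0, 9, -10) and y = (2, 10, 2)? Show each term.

Σ|x_i - y_i| = |0 - 2| + |9 - 10| + |-10 - 2| = 2 + 1 + 12 = 15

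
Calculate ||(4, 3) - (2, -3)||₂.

√(Σ(x_i - y_i)²) = √((4 - 2)² + (3 - (-3))²)
= √(2² + 6²) = √(4 + 36) = √40 ≈ 6.3246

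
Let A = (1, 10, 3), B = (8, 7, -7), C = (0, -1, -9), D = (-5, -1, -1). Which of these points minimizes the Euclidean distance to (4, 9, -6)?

Distances: d(A) ≈ 9.5394, d(B) ≈ 4.5826, d(C) ≈ 11.1803, d(D) ≈ 14.3527. Nearest: B = (8, 7, -7) with distance 4.5826.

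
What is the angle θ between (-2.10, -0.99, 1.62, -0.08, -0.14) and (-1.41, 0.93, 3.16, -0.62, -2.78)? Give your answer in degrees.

With u = (-2.10, -0.99, 1.62, -0.08, -0.14), v = (-1.41, 0.93, 3.16, -0.62, -2.78):
u·v = (-2.1)·(-1.41) + (-0.99)·0.93 + 1.62·3.16 + (-0.08)·(-0.62) + (-0.14)·(-2.78) = 2.961 + (-0.9207) + 5.1192 + 0.0496 + 0.3892 = 7.5983.
|u| = √((-2.1)² + (-0.99)² + 1.62² + (-0.08)² + (-0.14)²) = √(4.41 + 0.9801 + 2.6244 + 0.0064 + 0.0196) = √8.0405, |v| = √((-1.41)² + 0.93² + 3.16² + (-0.62)² + (-2.78)²) = √(1.9881 + 0.8649 + 9.9856 + 0.3844 + 7.7284) = √20.9514.
cos θ = (u·v)/(|u||v|) = 7.5983/(√8.0405·√20.9514) ≈ 0.585421
θ = arccos(0.585421) ≈ 54.17°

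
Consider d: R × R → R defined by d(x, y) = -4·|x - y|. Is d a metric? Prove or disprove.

No. With c = -4 < 0, d fails non-negativity: d(5, 6) = -4·|5 - 6| = -4·1 = -4 < 0.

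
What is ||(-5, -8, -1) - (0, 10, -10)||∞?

max(|x_i - y_i|) = max(|-5 - 0|, |-8 - 10|, |-1 - (-10)|) = max(5, 18, 9) = 18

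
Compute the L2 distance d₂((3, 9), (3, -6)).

√(Σ(x_i - y_i)²) = √((3 - 3)² + (9 - (-6))²)
= √(0² + 15²) = √(0 + 225) = √225 = 15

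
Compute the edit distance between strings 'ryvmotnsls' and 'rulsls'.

Let D[i][j] be the edit distance between the first i characters of 'ryvmotnsls' and the first j characters of 'rulsls', with D[i][0] = i, D[0][j] = j, and D[i][j] = D[i-1][j-1] if the characters match, else 1 + min(D[i-1][j], D[i][j-1], D[i-1][j-1]). Filling the table (rows: prefixes of 'ryvmotnsls', columns: prefixes of 'rulsls'):
     ε  r  u  l  s  l  s
  ε  0  1  2  3  4  5  6
  r  1  0  1  2  3  4  5
  y  2  1  1  2  3  4  5
  v  3  2  2  2  3  4  5
  m  4  3  3  3  3  4  5
  o  5  4  4  4  4  4  5
  t  6  5  5  5  5  5  5
  n  7  6  6  6  6  6  6
  s  8  7  7  7  6  7  6
  l  9  8  8  7  7  6  7
  s 10  9  9  8  7  7  6
The bottom-right entry gives D[10][6] = 6, so no sequence of fewer than 6 edits works. Backtracking through the table gives one optimal edit sequence (6 edits):
  ryvmotnsls → rvmotnsls (del y @2)
  rvmotnsls → rmotnsls (del v @2)
  rmotnsls → rotnsls (del m @2)
  rotnsls → rtnsls (del o @2)
  rtnsls → runsls (sub t→u @2)
  runsls → rulsls (sub n→l @3)
Edit distance = 6.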